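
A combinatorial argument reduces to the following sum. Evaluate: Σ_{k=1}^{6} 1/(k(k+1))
Partial fractions: 1/(k(k+1))=1/k - 1/(k+1)
Telescoping sum: 1(1-1/7)=1·6/7

Answer: 6/7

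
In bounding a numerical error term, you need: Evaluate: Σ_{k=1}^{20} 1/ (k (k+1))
Partial fractions: 1/(k(k+1)) = 1/k - 1/(k+1)
Telescoping sum: 1(1-1/21) = 1·20/21

Answer: 20/21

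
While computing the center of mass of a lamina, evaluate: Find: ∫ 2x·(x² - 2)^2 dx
Let u = x² - 2, du = 2x dx
∫ u^2 du = u^3/3+C

Answer: (x² - 2)^3/3+C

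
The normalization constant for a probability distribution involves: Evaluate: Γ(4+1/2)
Γ(n+1/2) = (2n)!√π/(4^n·n!)
= 40320√π/(256·24) = (105/16)·√π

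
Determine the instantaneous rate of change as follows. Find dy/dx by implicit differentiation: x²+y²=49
Differentiate both sides: 2x + 2y·(dy/dx)=0
Solve: dy/dx=-2x/(2y)=-x/y

Answer: dy/dx=-x/y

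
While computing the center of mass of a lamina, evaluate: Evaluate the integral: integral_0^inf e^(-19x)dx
integral_0^inf e^(-19x) dx=[-1/19*e^(-19x)]_0^inf
=0 - (-1/19)=1/19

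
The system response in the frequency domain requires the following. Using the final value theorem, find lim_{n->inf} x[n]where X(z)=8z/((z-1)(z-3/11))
Final value theorem: lim x[n] = lim_{z->1} (z-1) * X(z)
(z-1) * X(z) = 8z/(z-3/11)
As z->1: 8/(1-3/11) = 8/(8/11) = 11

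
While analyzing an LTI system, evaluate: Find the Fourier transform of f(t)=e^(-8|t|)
Using the standard pair: F{e^(-a|t|)}=2a/(a^2 + omega^2)
With a=8: F(omega)=16/(64 + omega^2)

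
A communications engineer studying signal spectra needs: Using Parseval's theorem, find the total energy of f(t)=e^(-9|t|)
Parseval's theorem: E=integral |f(t)|^2 dt=(1/2pi) integral |F(omega)|^2 domega
E=integral_{-inf}^{inf} e^(-18|t|) dt=2*integral_0^inf e^(-18t) dt=2/(2*9)=1/9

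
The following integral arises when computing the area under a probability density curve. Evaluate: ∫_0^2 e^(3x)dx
Antiderivative: (1/3)e^(3x)
Evaluate: (1/3)(e^6-1)

Answer: (e^6-1)/3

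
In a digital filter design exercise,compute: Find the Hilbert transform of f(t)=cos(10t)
The Hilbert transform shifts each frequency component by -pi/2.
H{cos(wt)} = sin(wt)
With w = 10: H{cos(10t)} = sin(10t)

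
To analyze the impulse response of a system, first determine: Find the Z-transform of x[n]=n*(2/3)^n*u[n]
Using the property Z{n * a^n * u[n]}=az/(z-a)^2
With a=2/3: X(z)=(2/3)z/(z - 2/3)^2, |z| > 2/3

Answer: (2/3)z/(z - 2/3)^2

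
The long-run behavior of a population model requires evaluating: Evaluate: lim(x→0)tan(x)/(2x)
tan(u) ≈ u for small u:
tan(x)/(2x) ≈ x/(2x) = 1/2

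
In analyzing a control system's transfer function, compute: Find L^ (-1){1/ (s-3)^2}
L^(-1){1/(s-a)^n}=t^(n-1)·e^(at)/(n-1)!
Here a=3, n=2: t^1·e^(3t)/1

Answer: t·e^(3t)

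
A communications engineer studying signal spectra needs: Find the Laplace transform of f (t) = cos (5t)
L{cos(wt)}=s/(s² + w²)
L{cos(5t)}=s/(s² + 25)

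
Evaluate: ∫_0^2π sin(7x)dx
Antiderivative: -cos(7x)/7
Evaluate at bounds: [-cos(7·2π)/7] - [-cos(7·0)/7]
=(-(1) + (1))/7=0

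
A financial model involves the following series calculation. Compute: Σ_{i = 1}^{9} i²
Using formula: Σ i^2=n(n + 1)(2n + 1)/6=9·10·19/6=285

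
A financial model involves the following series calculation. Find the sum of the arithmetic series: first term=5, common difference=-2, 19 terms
Last term: a_n=5 + (19 - 1)·-2=-31
Sum=n(a_1 + a_n)/2=19(5 + (-31))/2=-247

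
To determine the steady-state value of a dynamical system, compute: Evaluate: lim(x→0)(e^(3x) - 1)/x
L'Hôpital (0/0): lim 3e^(3x)/1=3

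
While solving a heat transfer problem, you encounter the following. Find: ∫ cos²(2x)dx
Using identity cos²(u)=(1 + cos(2u))/2:
∫ (1 + cos(4x))/2 dx=x/2 + sin(4x)/8 + C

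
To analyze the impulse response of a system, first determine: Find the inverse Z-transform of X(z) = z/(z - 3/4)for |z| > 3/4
Standard pair: z/(z-a) <-> a^n * u[n] for causal signals
With a = 3/4: x[n] = (3/4)^n * u[n]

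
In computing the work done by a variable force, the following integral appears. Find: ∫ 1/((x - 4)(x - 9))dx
Partial fractions: 1/((x-4)(x-9))=A/(x-4) + B/(x-9)
A=-1/5, B=1/5
∫ [-1/5· 1/(x-4) + 1/5· 1/(x-9)] dx
=(1/5)[ln|x-9| - ln|x-4|] + C

Answer: (1/5)·ln|(x-9)/(x-4)| + C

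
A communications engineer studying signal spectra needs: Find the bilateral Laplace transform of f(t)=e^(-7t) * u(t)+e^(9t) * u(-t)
For e^(-7t)*u(t): L = 1/(s+7), Re(s) > -7
For e^(9t)*u(-t): L = -1/(s-9), Re(s) < 9
Combined: F(s) = 1/(s+7)-1/(s-9), -7 < Re(s) < 9

Answer: 1/(s+7)-1/(s-9), ROC: -7 < Re(s) < 9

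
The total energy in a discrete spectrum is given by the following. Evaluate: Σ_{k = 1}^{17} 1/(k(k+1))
Partial fractions: 1/(k(k + 1))=1/k - 1/(k + 1)
Telescoping sum: 1(1 - 1/18)=1·17/18

Answer: 17/18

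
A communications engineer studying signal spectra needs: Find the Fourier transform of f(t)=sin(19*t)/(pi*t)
sin(W * t)/(pi * t) = (W/pi) * sinc(W * t/pi) is the impulse response of the ideal low-pass filter with cutoff W (here W = 19).
Its Fourier transform is a rectangular function:
F(omega) = 1 for |omega| < 19, 0 otherwise

Answer: rect(omega/38) [i.e., 1 for |omega| < 19, 0 otherwise]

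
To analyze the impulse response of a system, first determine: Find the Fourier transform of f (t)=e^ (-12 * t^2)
The Fourier transform of a Gaussian e^(-a*t^2) is sqrt(pi/a)*e^(-omega^2/(4a)).
With a=12: F(omega)=sqrt(pi/12)*e^(-omega^2/48)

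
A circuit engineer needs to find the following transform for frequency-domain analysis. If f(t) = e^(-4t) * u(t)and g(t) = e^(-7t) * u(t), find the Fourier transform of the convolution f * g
By the convolution theorem: F{f * g}=F(omega) * G(omega)
F(omega)=1/(4 + j * omega), G(omega)=1/(7 + j * omega)
F{f * g}=1/((4 + j * omega)(7 + j * omega))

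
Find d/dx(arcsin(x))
d/dx[arcsin(u)]=u'/√(1-u²), u=x, u'=1

Answer: 1/√(1-x²)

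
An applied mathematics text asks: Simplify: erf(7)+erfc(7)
By definition erfc(x) = 1 - erf(x)
erf(7)+erfc(7) = erf(7)+1 - erf(7) = 1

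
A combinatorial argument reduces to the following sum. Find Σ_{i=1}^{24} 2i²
= 2·n(n + 1)(2n + 1)/6 = 2·24·25·49/6 = 9800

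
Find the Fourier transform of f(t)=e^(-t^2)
The Fourier transform of a Gaussian e^(-t^2) is sqrt(pi) * e^(-omega^2/4).
With a = 1: F(omega) = sqrt(pi) * e^(-omega^2/4)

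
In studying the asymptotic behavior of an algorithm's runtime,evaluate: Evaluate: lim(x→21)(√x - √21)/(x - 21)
Multiply by conjugate (√x + √21)/(√x + √21):
=(x - 21)/((x - 21)(√x + √21))=1/(√x + √21)
As x → 21: 1/(2√21)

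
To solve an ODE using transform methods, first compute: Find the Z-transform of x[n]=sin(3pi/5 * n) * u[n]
Z{sin(w0*n)*u[n]} = z*sin(w0)/(z^2 - 2z*cos(w0) + 1)
With w0 = 3pi/5: X(z) = z*sin(3pi/5)/(z^2 - 2z*cos(3pi/5) + 1)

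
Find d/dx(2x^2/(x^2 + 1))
Quotient rule: (f/g)'=(f'g - fg')/g²
f=2x^2, f'=4x
g=x^2 + 1, g'=2x

Answer: (4x·(x^2 + 1) - 4x^3)/(x^2 + 1)²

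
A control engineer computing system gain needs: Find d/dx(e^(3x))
Chain rule: d/dx[e^u] = e^u · u' where u = 3x
u' = 3

Answer: 3·e^(3x)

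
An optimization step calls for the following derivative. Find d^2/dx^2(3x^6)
Apply power rule 2 times:
d^1: 18x^5
d^2: 90x^4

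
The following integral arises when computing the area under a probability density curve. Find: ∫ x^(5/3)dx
Power rule: ∫ x^(5/3) dx = x^(8/3)/(8/3) + C

Answer: (3/8)·x^(8/3) + C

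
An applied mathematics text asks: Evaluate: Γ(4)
Γ(n)=(n-1)! for positive integers
Γ(4)=3!=6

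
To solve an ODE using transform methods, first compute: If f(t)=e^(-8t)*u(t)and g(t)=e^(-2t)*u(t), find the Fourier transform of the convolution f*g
By the convolution theorem: F{f*g} = F(omega)*G(omega)
F(omega) = 1/(8 + j*omega), G(omega) = 1/(2 + j*omega)
F{f*g} = 1/((8 + j*omega)(2 + j*omega))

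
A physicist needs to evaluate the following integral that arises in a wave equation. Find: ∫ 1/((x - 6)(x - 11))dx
Partial fractions: 1/((x-6)(x-11)) = A/(x-6) + B/(x-11)
A = -1/5, B = 1/5
∫ [-1/5· 1/(x-6) + 1/5· 1/(x-11)] dx
= (1/5)[ln|x-11| - ln|x-6|] + C

Answer: (1/5)·ln|(x-11)/(x-6)| + C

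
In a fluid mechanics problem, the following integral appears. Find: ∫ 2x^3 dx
Using power rule: ∫ 2x^3 dx=2/4 x^4 + C=(1/2)x^4 + C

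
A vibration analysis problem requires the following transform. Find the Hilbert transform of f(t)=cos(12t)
The Hilbert transform shifts each frequency component by -pi/2.
H{cos(wt)} = sin(wt)
With w = 12: H{cos(12t)} = sin(12t)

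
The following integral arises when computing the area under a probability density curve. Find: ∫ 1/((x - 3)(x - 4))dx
Partial fractions: 1/((x-3)(x-4)) = A/(x-3)+B/(x-4)
A = -1, B = 1
∫ [-1· 1/(x-3)+1· 1/(x-4)] dx
= (1)[ln|x-4| - ln|x-3|]+C

Answer: ln|(x-4)/(x-3)|+C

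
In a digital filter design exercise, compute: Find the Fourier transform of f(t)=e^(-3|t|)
Using the standard pair: F{e^(-a|t|)}=2a/(a^2+omega^2)
With a=3: F(omega)=6/(9+omega^2)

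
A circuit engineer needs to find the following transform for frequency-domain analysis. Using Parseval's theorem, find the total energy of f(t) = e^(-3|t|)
Parseval's theorem: E=integral |f(t)|^2 dt=(1/2pi) integral |F(omega)|^2 domega
E=integral_{-inf}^{inf} e^(-6|t|) dt=2 * integral_0^inf e^(-6t) dt=2/(2 * 3)=1/3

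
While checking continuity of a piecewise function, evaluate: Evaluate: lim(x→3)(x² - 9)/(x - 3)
Factor: (x² - 9) = (x-3)(x + 3)
Cancel (x-3): lim(x→3) (x + 3) = 6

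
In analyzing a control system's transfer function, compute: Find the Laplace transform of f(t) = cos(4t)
L{cos(wt)} = s/(s²+w²)
L{cos(4t)} = s/(s²+16)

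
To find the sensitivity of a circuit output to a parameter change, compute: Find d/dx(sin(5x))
Chain rule: d/dx[sin(u)] = cos(u)·u' where u = 5x
u' = 5

Answer: 5·cos(5x)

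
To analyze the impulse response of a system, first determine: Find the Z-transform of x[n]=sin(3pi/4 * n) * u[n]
Z{sin(w0 * n) * u[n]}=z * sin(w0)/(z^2 - 2z * cos(w0) + 1)
With w0=3pi/4: X(z)=z * sin(3pi/4)/(z^2 - 2z * cos(3pi/4) + 1)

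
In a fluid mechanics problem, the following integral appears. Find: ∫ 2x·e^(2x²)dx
Let u = 2x², du = 4x dx
∫ (1/2)e^u du = e^u/2+C

Answer: e^(2x²)/2+C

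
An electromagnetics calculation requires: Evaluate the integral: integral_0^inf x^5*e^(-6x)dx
This is a Gamma integral. Substitute u=6x (du=6 dx):
integral_0^inf x^5 * e^(-6x) dx=(1/6^6) integral_0^inf u^5 * e^(-u) du
=Gamma(6)/6^6=5!/6^6=120/46656

Answer: 5/1944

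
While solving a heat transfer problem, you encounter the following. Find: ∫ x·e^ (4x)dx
Integration by parts: u=x, dv=e^(4x) dx
du=dx, v=e^(4x)/4
=x·e^(4x)/4 - ∫ e^(4x)/4 dx
=x·e^(4x)/4 - e^(4x)/16 + C

Answer: e^(4x)(x/4 - 1/16) + C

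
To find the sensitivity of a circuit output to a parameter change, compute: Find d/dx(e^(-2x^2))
Chain rule: d/dx[e^u] = e^u · u' where u = -2x^2
u' = -4x

Answer: -4x·e^(-2x^2)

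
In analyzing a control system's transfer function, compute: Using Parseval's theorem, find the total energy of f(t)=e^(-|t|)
Parseval's theorem: E=integral |f(t)|^2 dt=(1/2pi) integral |F(omega)|^2 domega
E=integral_{-inf}^{inf} e^(-2|t|) dt=2*integral_0^inf e^(-2t) dt=2/(2*1)=1/1

Answer: 1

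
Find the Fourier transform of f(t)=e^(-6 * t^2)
The Fourier transform of a Gaussian e^(-a * t^2) is sqrt(pi/a) * e^(-omega^2/(4a)).
With a=6: F(omega)=sqrt(pi/6) * e^(-omega^2/24)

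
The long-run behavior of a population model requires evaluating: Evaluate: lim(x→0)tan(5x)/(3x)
tan(u) ≈ u for small u:
tan(5x)/(3x) ≈ 5x/(3x) = 5/3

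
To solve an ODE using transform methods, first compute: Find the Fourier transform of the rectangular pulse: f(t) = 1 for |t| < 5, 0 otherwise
F(omega) = integral from -5 to 5 of e^(-j * omega * t) dt
= 2 * sin(5 * omega)/omega = 10 * sinc(5 * omega/pi)

Answer: 2 * sin(5 * omega)/omega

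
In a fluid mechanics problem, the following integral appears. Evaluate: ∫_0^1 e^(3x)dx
Antiderivative: (1/3)e^(3x)
Evaluate: (1/3)(e^3-1)

Answer: (e^3-1)/3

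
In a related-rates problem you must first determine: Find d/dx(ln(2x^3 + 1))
Chain rule: d/dx[ln(u)] = u'/u where u = 2x^3 + 1
u' = 6x^2

Answer: (6x^2)/(2x^3 + 1)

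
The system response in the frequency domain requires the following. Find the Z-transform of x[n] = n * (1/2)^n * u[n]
Using the property Z{n * a^n * u[n]} = az/(z-a)^2
With a = 1/2: X(z) = (1/2)z/(z - 1/2)^2, |z| > 1/2

Answer: (1/2)z/(z - 1/2)^2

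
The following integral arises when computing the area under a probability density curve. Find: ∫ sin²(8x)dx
Using identity sin²(u)=(1 - cos(2u))/2:
∫ (1 - cos(16x))/2 dx=x/2 - sin(16x)/32 + C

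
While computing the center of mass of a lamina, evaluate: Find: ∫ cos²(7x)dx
Using identity cos²(u) = (1+cos(2u))/2:
∫ (1+cos(14x))/2 dx = x/2+sin(14x)/28+C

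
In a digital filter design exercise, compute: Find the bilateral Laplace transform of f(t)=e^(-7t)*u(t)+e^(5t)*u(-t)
For e^(-7t) * u(t): L=1/(s+7), Re(s) > -7
For e^(5t) * u(-t): L=-1/(s-5), Re(s) < 5
Combined: F(s)=1/(s+7)-1/(s-5), -7 < Re(s) < 5

Answer: 1/(s+7)-1/(s-5), ROC: -7 < Re(s) < 5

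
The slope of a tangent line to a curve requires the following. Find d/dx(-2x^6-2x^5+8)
Power rule: d/dx(ax^n) = n·a·x^(n-1)
Term by term: -12·x^5 - 10·x^4

Answer: -12x^5 - 10x^4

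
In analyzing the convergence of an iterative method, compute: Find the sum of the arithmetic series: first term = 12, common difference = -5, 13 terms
Last term: a_n = 12 + (13 - 1)·-5 = -48
Sum = n(a_1 + a_n)/2 = 13(12 + (-48))/2 = -234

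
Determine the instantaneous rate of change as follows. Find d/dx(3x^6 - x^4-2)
Power rule: d/dx(ax^n)=n·a·x^(n-1)
Term by term: 18·x^5 - 4·x^3

Answer: 18x^5 - 4x^3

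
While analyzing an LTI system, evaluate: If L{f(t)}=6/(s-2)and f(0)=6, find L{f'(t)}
L{f'(t)} = s·F(s) - f(0) = 6s/(s-2)-6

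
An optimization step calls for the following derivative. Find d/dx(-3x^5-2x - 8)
Power rule: d/dx(ax^n)=n·a·x^(n-1)
Term by term: -15·x^4-2

Answer: -15x^4-2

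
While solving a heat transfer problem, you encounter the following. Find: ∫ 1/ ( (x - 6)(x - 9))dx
Partial fractions: 1/((x-6)(x-9)) = A/(x-6) + B/(x-9)
A = -1/3, B = 1/3
∫ [-1/3· 1/(x-6) + 1/3· 1/(x-9)] dx
= (1/3)[ln|x-9| - ln|x-6|] + C

Answer: (1/3)·ln|(x-9)/(x-6)| + C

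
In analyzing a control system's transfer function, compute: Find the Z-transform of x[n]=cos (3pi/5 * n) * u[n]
Z{cos(w0*n)*u[n]} = z(z - cos(w0))/(z^2-2z*cos(w0)+1)
With w0 = 3pi/5: X(z) = z(z - cos(3pi/5))/(z^2-2z*cos(3pi/5)+1)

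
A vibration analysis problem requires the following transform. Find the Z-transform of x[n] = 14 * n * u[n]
Z{n*u[n]}=z/(z-1)^2
By linearity: Z{14*n*u[n]}=14z/(z-1)^2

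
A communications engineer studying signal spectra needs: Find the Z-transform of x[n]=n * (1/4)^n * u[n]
Using the property Z{n * a^n * u[n]} = az/(z-a)^2
With a = 1/4: X(z) = (1/4)z/(z - 1/4)^2, |z| > 1/4

Answer: (1/4)z/(z - 1/4)^2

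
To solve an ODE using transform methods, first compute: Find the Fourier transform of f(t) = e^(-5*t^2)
The Fourier transform of a Gaussian e^(-a*t^2) is sqrt(pi/a)*e^(-omega^2/(4a)).
With a = 5: F(omega) = sqrt(pi/5)*e^(-omega^2/20)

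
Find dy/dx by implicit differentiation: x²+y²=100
Differentiate both sides: 2x + 2y·(dy/dx) = 0
Solve: dy/dx = -2x/(2y) = -x/y

Answer: dy/dx = -x/y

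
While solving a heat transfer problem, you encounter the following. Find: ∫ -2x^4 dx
Using power rule: ∫ -2x^4 dx = -2/5 x^5+C = (-2/5)x^5+C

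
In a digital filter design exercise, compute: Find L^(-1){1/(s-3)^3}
L^(-1){1/(s-a)^n} = t^(n-1)·e^(at)/(n-1)!
Here a = 3, n = 3: t^2·e^(3t)/2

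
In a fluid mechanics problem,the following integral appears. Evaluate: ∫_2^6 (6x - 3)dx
Step 1: Find antiderivative F(x) = 3x^2 - 3x
Step 2: F(6) - F(2) = 90 - (6) = 84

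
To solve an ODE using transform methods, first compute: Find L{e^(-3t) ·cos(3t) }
First shifting: L{e^(at)f(t)} = F(s-a)
L{cos(3t)} = s/(s² + 9)
Shift: (s + 3)/((s + 3)² + 9)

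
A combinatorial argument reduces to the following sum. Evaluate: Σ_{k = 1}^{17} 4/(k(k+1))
Partial fractions: 4/(k(k+1))=4/k - 4/(k+1)
Telescoping sum: 4(1-1/18)=4·17/18

Answer: 34/9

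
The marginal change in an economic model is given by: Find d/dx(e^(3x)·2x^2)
Product rule: (fg)' = f'g + fg'
f = e^(3x), f' = 3·e^(3x)
g = 2x^2, g' = 4x

Answer: 6·e^(3x)·x^2 + 4·e^(3x)·x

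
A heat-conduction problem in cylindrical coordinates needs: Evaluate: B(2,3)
B(x,y)=Γ(x)Γ(y)/Γ(x+y)=(x-1)!(y-1)!/(x+y-1)!
B(2,3)=1!·2!/4!=1/12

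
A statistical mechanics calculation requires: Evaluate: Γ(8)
Γ(n)=(n-1)! for positive integers
Γ(8)=7!=5040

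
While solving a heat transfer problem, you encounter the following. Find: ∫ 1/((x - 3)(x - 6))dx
Partial fractions: 1/((x-3)(x-6))=A/(x-3)+B/(x-6)
A=-1/3, B=1/3
∫ [-1/3· 1/(x-3)+1/3· 1/(x-6)] dx
=(1/3)[ln|x-6| - ln|x-3|]+C

Answer: (1/3)·ln|(x-6)/(x-3)|+C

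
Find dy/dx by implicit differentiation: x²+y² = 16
Differentiate both sides: 2x + 2y·(dy/dx)=0
Solve: dy/dx=-2x/(2y)=-x/y

Answer: dy/dx=-x/y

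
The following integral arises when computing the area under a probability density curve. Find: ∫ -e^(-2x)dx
Since d/dx[e^(-2x)]=-2e^(-2x), we get 1/2 e^(-2x)+C

Answer: (1/2)e^(-2x)+C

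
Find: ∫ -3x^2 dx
Using power rule: ∫ -3x^2 dx=-3/3 x^3+C=-x^3+C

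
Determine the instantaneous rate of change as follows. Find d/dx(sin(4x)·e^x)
Product rule: (fg)' = f'g+fg'
f = sin(4x), f' = 4·cos(4x)
g = e^x, g' = e^x

Answer: 4·cos(4x)·e^x+sin(4x)·e^x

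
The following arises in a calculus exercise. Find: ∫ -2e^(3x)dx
Since d/dx[e^(3x)] = 3e^(3x), we get -2/3 e^(3x) + C

Answer: (-2/3)e^(3x) + C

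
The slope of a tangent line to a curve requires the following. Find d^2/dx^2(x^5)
Apply power rule 2 times:
d^1: 5x^4
d^2: 20x^3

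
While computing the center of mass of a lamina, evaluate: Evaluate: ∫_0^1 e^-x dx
Antiderivative: -e^-x
Evaluate: -(e^-1 - 1)

Answer: (e^-1 - 1)/(-1)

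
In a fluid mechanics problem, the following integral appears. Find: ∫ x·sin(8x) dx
By parts: u=x, dv=sin(8x) dx
du=dx, v=-cos(8x)/8
=-x·cos(8x)/8+sin(8x)/8²+C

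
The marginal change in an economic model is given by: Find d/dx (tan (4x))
Chain rule: d/dx[tan(u)]=sec²(u)·u' where u=4x
u'=4

Answer: 4·sec²(4x)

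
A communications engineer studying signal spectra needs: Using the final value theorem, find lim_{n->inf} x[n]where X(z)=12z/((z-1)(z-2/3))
Final value theorem: lim x[n]=lim_{z->1} (z-1) * X(z)
(z-1) * X(z)=12z/(z-2/3)
As z->1: 12/(1 - 2/3)=12/(1/3)=36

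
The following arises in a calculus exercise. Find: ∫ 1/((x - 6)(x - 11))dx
Partial fractions: 1/((x-6)(x-11))=A/(x-6)+B/(x-11)
A=-1/5, B=1/5
∫ [-1/5· 1/(x-6)+1/5· 1/(x-11)] dx
=(1/5)[ln|x-11| - ln|x-6|]+C

Answer: (1/5)·ln|(x-11)/(x-6)|+C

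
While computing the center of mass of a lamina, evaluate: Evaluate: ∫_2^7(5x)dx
Step 1: Find antiderivative F(x)=(5/2)x^2
Step 2: F(7) - F(2)=245/2 - (10)=225/2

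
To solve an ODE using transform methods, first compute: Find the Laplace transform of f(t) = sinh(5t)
L{sinh(at)}=a/(s²-a²)
L{sinh(5t)}=5/(s²-25)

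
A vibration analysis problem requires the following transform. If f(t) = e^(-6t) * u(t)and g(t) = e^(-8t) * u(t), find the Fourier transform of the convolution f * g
By the convolution theorem: F{f * g} = F(omega) * G(omega)
F(omega) = 1/(6+j * omega), G(omega) = 1/(8+j * omega)
F{f * g} = 1/((6+j * omega)(8+j * omega))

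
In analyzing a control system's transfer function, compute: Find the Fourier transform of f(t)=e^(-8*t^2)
The Fourier transform of a Gaussian e^(-a*t^2) is sqrt(pi/a)*e^(-omega^2/(4a)).
With a=8: F(omega)=sqrt(pi/8)*e^(-omega^2/32)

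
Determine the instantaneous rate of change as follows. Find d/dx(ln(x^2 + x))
Chain rule: d/dx[ln(u)]=u'/u where u=x^2+x
u'=2x+1

Answer: (2x+1)/(x^2+x)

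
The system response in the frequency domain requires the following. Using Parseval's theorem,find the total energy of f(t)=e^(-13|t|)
Parseval's theorem: E = integral |f(t)|^2 dt = (1/2pi) integral |F(omega)|^2 domega
E = integral_{-inf}^{inf} e^(-26|t|) dt = 2*integral_0^inf e^(-26t) dt = 2/(2*13) = 1/13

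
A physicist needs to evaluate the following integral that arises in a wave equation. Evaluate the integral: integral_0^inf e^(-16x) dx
integral_0^inf e^(-16x) dx = [-1/16*e^(-16x)]_0^inf
= 0 - (-1/16) = 1/16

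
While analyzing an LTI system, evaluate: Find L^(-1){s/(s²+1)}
L^(-1){s/(s² + w²)}=cos(wt)
Here w=1

Answer: cos(t)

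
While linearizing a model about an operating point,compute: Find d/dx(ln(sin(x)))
Chain rule: d/dx[ln(u)] = u'/u where u = sin(x)
u' = cos(x)

Answer: (cos(x))/(sin(x))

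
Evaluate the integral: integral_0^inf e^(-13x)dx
integral_0^inf e^(-13x) dx = [-1/13*e^(-13x)]_0^inf
= 0 - (-1/13) = 1/13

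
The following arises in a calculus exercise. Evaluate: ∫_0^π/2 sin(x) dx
Antiderivative: -cos(x)
Evaluate at bounds: [-cos(1·π/2)/1] - [-cos(1·0)/1]
=(-(0)+(1))/1=1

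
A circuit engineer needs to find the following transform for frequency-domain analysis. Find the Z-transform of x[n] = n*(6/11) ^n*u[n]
Using the property Z{n * a^n * u[n]} = az/(z-a)^2
With a = 6/11: X(z) = (6/11)z/(z - 6/11)^2, |z| > 6/11

Answer: (6/11)z/(z - 6/11)^2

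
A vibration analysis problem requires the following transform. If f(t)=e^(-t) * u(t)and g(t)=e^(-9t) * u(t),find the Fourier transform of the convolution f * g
By the convolution theorem: F{f*g}=F(omega)*G(omega)
F(omega)=1/(1+j*omega), G(omega)=1/(9+j*omega)
F{f*g}=1/((1+j*omega)(9+j*omega))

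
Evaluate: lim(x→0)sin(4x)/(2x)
L'Hôpital (0/0): lim 4cos(4x)/2=4/2

Answer: 2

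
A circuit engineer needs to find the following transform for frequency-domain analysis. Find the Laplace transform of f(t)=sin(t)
L{sin(wt)}=w/(s² + w²)
L{sin(t)}=1/(s² + 1)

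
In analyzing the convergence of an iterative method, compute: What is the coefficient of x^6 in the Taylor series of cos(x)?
cos(x)=Σ (-1)^k x^(2k)/(2k)!
For x^6: (-1)^3/6!=-1/720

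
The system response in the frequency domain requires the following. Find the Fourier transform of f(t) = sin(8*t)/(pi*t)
sin(W * t)/(pi * t) = (W/pi) * sinc(W * t/pi) is the impulse response of the ideal low-pass filter with cutoff W (here W = 8).
Its Fourier transform is a rectangular function:
F(omega) = 1 for |omega| < 8, 0 otherwise

Answer: rect(omega/16) [i.e., 1 for |omega| < 8, 0 otherwise]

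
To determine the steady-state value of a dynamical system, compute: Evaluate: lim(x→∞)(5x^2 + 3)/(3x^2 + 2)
Divide numerator and denominator by x^2:
lim (5 + 3/x^2)/(3 + 2/x^2)=5/3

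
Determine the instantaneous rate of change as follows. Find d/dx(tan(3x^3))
Chain rule: d/dx[tan(u)] = sec²(u)·u' where u = 3x^3
u' = 9x^2

Answer: 9x^2·sec²(3x^3)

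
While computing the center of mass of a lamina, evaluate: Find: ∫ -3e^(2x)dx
Since d/dx[e^(2x)] = 2e^(2x), we get -3/2 e^(2x) + C

Answer: (-3/2)e^(2x) + C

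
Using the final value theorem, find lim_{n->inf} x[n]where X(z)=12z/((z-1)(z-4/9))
Final value theorem: lim x[n] = lim_{z->1} (z-1) * X(z)
(z-1) * X(z) = 12z/(z-4/9)
As z->1: 12/(1 - 4/9) = 12/(5/9) = 108/5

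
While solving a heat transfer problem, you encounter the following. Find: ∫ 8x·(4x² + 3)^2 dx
Let u = 4x² + 3, du = 8x dx
∫ u^2 du = u^3/3 + C

Answer: (4x² + 3)^3/3 + C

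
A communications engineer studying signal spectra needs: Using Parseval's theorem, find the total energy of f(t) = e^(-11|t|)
Parseval's theorem: E=integral |f(t)|^2 dt=(1/2pi) integral |F(omega)|^2 domega
E=integral_{-inf}^{inf} e^(-22|t|) dt=2*integral_0^inf e^(-22t) dt=2/(2*11)=1/11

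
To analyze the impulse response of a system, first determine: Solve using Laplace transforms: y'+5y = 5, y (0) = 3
Take L of both sides: sY(s) - 3 + 5Y(s)=5/s
Y(s)(s + 5)=5/s + 3
Y(s)=5/(s(s + 5)) + 3/(s + 5)
Partial fractions: 5/(s(s + 5))=1/s - 1/(s + 5)
So Y(s)=1/s + 2/(s + 5)
Inverse transform (L^(-1){1/s}=1, L^(-1){1/(s + 5)}=e^(-5t)):

Answer: y(t)=1 + 2·e^(-5t)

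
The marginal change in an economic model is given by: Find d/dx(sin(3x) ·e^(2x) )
Product rule: (fg)' = f'g + fg'
f = sin(3x), f' = 3·cos(3x)
g = e^(2x), g' = 2·e^(2x)

Answer: 3·cos(3x)·e^(2x) + 2·sin(3x)·e^(2x)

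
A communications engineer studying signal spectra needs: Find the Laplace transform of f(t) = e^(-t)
L{e^(at)}=1/(s-a)
L{e^(-t)}=1/(s+1)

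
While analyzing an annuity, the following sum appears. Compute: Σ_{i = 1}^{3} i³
Using formula: Σ i^3=[n(n+1)/2]²=[3·4/2]²=36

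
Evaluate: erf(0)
erf(0)=0 (error function is odd and erf(0)=0 by definition)

Answer: 0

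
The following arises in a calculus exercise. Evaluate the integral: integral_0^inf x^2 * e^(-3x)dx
This is a Gamma integral. Substitute u = 3x (du = 3 dx):
integral_0^inf x^2 * e^(-3x) dx = (1/3^3) integral_0^inf u^2 * e^(-u) du
= Gamma(3)/3^3 = 2!/3^3 = 2/27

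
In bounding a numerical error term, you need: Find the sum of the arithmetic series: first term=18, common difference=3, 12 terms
Last term: a_n = 18+(12-1)·3 = 51
Sum = n(a_1+a_n)/2 = 12(18+51)/2 = 414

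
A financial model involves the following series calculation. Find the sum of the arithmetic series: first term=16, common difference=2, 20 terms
Last term: a_n = 16 + (20 - 1)·2 = 54
Sum = n(a_1 + a_n)/2 = 20(16 + 54)/2 = 700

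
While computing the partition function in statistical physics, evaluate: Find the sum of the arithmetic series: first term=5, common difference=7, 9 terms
Last term: a_n=5 + (9 - 1)·7=61
Sum=n(a_1 + a_n)/2=9(5 + 61)/2=297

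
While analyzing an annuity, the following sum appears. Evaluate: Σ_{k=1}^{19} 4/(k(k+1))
Partial fractions: 4/(k(k+1))=4/k - 4/(k+1)
Telescoping sum: 4(1-1/20)=4·19/20

Answer: 19/5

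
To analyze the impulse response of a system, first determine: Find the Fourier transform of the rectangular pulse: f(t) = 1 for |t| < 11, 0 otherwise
F(omega)=integral from -11 to 11 of e^(-j*omega*t) dt
=2*sin(11*omega)/omega=22*sinc(11*omega/pi)

Answer: 2*sin(11*omega)/omega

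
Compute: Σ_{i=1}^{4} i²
Using formula: Σ i^2 = n(n + 1)(2n + 1)/6 = 4·5·9/6 = 30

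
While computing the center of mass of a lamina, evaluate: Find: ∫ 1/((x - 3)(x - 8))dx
Partial fractions: 1/((x-3)(x-8))=A/(x-3)+B/(x-8)
A=-1/5, B=1/5
∫ [-1/5· 1/(x-3)+1/5· 1/(x-8)] dx
=(1/5)[ln|x-8| - ln|x-3|]+C

Answer: (1/5)·ln|(x-8)/(x-3)|+C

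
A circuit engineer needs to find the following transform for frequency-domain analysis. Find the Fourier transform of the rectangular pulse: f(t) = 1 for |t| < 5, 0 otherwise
F(omega)=integral from -5 to 5 of e^(-j * omega * t) dt
=2 * sin(5 * omega)/omega=10 * sinc(5 * omega/pi)

Answer: 2 * sin(5 * omega)/omega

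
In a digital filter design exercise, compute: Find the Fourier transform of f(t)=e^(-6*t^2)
The Fourier transform of a Gaussian e^(-a*t^2) is sqrt(pi/a)*e^(-omega^2/(4a)).
With a = 6: F(omega) = sqrt(pi/6)*e^(-omega^2/24)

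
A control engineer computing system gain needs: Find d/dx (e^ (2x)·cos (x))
Product rule: (fg)'=f'g+fg'
f=e^(2x), f'=2·e^(2x)
g=cos(x), g'=-sin(x)

Answer: 2·e^(2x)·cos(x) - e^(2x)·sin(x)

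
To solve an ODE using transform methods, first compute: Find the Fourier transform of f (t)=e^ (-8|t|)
Using the standard pair: F{e^(-a|t|)}=2a/(a^2 + omega^2)
With a=8: F(omega)=16/(64 + omega^2)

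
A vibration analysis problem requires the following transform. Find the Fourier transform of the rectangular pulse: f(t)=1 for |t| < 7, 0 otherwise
F(omega) = integral from -7 to 7 of e^(-j*omega*t) dt
= 2*sin(7*omega)/omega = 14*sinc(7*omega/pi)

Answer: 2*sin(7*omega)/omega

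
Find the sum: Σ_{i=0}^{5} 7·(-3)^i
Geometric series: S = a(1 - r^n)/(1 - r)
a = 7, r = -3, n = 6
S = 7(1-729)/4 = -1274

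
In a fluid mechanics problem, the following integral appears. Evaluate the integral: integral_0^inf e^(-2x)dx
integral_0^inf e^(-2x) dx = [-1/2*e^(-2x)]_0^inf
= 0 - (-1/2) = 1/2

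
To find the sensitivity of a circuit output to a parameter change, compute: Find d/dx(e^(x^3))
Chain rule: d/dx[e^u]=e^u · u' where u=x^3
u'=3x^2

Answer: 3x^2·e^(x^3)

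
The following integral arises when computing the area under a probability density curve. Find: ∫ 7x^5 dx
Using power rule: ∫ 7x^5 dx = 7/6 x^6 + C = (7/6)x^6 + C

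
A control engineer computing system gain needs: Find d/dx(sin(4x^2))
Chain rule: d/dx[sin(u)]=cos(u)·u' where u=4x^2
u'=8x

Answer: 8x·cos(4x^2)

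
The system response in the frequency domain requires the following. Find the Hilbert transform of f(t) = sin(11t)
The Hilbert transform shifts each frequency component by -pi/2.
H{sin(wt)}=-cos(wt)
With w=11: H{sin(11t)}=-cos(11t)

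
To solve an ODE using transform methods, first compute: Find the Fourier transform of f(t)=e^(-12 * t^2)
The Fourier transform of a Gaussian e^(-a * t^2) is sqrt(pi/a) * e^(-omega^2/(4a)).
With a = 12: F(omega) = sqrt(pi/12) * e^(-omega^2/48)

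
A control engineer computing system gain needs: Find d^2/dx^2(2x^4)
Apply power rule 2 times:
d^1: 8x^3
d^2: 24x^2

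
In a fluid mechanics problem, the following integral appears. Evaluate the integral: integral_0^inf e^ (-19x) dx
integral_0^inf e^(-19x) dx=[-1/19*e^(-19x)]_0^inf
=0 - (-1/19)=1/19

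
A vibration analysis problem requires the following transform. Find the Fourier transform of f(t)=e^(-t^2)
The Fourier transform of a Gaussian e^(-t^2) is sqrt(pi)*e^(-omega^2/4).
With a=1: F(omega)=sqrt(pi)*e^(-omega^2/4)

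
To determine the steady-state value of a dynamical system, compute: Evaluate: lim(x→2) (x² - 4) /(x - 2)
Factor: (x² - 4) = (x-2)(x+2)
Cancel (x-2): lim(x→2) (x+2) = 4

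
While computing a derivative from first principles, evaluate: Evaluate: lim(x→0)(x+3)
Polynomial is continuous, so substitute x = 0:
1·0 + 3 = 3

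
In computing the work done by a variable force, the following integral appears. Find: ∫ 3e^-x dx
Since d/dx[e^-x] = - e^-x, we get -3e^-x + C

Answer: -3e^-x + C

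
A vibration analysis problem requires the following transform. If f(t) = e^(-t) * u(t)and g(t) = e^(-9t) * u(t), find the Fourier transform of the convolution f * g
By the convolution theorem: F{f * g}=F(omega) * G(omega)
F(omega)=1/(1 + j * omega), G(omega)=1/(9 + j * omega)
F{f * g}=1/((1 + j * omega)(9 + j * omega))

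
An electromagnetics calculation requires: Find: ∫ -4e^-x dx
Since d/dx[e^-x]=- e^-x, we get 4e^-x+C

Answer: 4e^-x+C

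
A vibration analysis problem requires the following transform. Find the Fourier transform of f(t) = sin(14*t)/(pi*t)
sin(W*t)/(pi*t)=(W/pi)*sinc(W*t/pi) is the impulse response of the ideal low-pass filter with cutoff W (here W=14).
Its Fourier transform is a rectangular function:
F(omega)=1 for |omega| < 14, 0 otherwise

Answer: rect(omega/28) [i.e., 1 for |omega| < 14, 0 otherwise]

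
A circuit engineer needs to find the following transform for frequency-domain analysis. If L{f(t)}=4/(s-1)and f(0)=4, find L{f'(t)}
L{f'(t)} = s·F(s) - f(0) = 4s/(s-1) - 4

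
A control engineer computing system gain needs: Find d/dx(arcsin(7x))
d/dx[arcsin(u)]=u'/√(1-u²), u=7x, u'=7

Answer: 7/√(1 - 49x²)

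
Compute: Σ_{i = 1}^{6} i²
Using formula: Σ i^2=n(n + 1)(2n + 1)/6=6·7·13/6=91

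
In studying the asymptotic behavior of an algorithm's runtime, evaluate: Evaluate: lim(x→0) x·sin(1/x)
Squeeze theorem: -|x| ≤ x·sin(1/x) ≤ |x|
Since x → 0 as x → 0, by squeeze theorem the limit is 0

Answer: 0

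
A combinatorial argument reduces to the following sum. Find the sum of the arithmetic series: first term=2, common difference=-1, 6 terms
Last term: a_n=2+(6-1)·-1=-3
Sum=n(a_1+a_n)/2=6(2+(-3))/2=-3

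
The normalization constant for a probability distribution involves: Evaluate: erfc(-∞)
erfc(x) = 1 - erf(x); erfc(-∞) = 1 - erf(-∞) = 1 - (-1) = 2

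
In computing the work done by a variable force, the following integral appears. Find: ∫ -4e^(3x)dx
Since d/dx[e^(3x)]=3e^(3x), we get -4/3 e^(3x)+C

Answer: (-4/3)e^(3x)+C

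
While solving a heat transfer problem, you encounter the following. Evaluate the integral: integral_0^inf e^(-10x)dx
integral_0^inf e^(-10x) dx=[-1/10 * e^(-10x)]_0^inf
=0 - (-1/10)=1/10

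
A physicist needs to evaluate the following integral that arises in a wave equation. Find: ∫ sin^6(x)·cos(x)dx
Let u = sin(x), du = cos(x) dx
∫ u^6 du = u^7/7 + C

Answer: sin^7(x)/7 + C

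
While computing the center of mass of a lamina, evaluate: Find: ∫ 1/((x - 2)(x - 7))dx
Partial fractions: 1/((x-2)(x-7))=A/(x-2) + B/(x-7)
A=-1/5, B=1/5
∫ [-1/5· 1/(x-2) + 1/5· 1/(x-7)] dx
=(1/5)[ln|x-7| - ln|x-2|] + C

Answer: (1/5)·ln|(x-7)/(x-2)| + C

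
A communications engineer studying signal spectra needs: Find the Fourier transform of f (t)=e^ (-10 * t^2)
The Fourier transform of a Gaussian e^(-a*t^2) is sqrt(pi/a)*e^(-omega^2/(4a)).
With a = 10: F(omega) = sqrt(pi/10)*e^(-omega^2/40)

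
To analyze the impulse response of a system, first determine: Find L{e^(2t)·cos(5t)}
First shifting: L{e^(at)f(t)}=F(s-a)
L{cos(5t)}=s/(s² + 25)
Shift: (s-2)/((s-2)² + 25)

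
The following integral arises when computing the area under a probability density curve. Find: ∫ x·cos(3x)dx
By parts: u = x, dv = cos(3x) dx
du = dx, v = sin(3x)/3
= x·sin(3x)/3 + cos(3x)/3² + C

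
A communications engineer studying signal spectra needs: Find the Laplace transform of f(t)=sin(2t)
L{sin(wt)}=w/(s²+w²)
L{sin(2t)}=2/(s²+4)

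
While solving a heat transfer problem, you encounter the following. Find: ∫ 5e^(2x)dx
Since d/dx[e^(2x)] = 2e^(2x), we get 5/2 e^(2x) + C

Answer: (5/2)e^(2x) + C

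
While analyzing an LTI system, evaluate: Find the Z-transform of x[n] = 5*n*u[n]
Z{n*u[n]} = z/(z-1)^2
By linearity: Z{5*n*u[n]} = 5z/(z-1)^2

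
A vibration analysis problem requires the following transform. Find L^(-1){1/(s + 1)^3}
L^(-1){1/(s-a)^n} = t^(n-1)·e^(at)/(n-1)!
Here a = -1, n = 3: t^2·e^(-t)/2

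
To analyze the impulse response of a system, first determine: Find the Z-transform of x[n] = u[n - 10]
Using the time-shift property: Z{u[n-10]}=z^(-10)*z/(z-1)
=z^(-9)/(z-1)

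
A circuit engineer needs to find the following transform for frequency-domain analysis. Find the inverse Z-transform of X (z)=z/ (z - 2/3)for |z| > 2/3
Standard pair: z/(z-a) <-> a^n * u[n] for causal signals
With a=2/3: x[n]=(2/3)^n * u[n]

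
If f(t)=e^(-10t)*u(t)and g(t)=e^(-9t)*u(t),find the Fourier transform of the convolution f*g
By the convolution theorem: F{f*g} = F(omega)*G(omega)
F(omega) = 1/(10 + j*omega), G(omega) = 1/(9 + j*omega)
F{f*g} = 1/((10 + j*omega)(9 + j*omega))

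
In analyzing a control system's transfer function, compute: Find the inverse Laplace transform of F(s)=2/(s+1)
L^(-1){2/(s-a)} = c·e^(at)
Here a = -1, c = 2

Answer: 2e^(-t)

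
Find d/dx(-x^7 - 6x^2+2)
Power rule: d/dx(ax^n) = n·a·x^(n-1)
Term by term: -7·x^6 - 12·x

Answer: -7x^6 - 12x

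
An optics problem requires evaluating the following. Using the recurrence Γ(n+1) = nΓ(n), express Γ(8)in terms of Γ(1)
Γ(8) = 7Γ(7) = 7·6Γ(6) = ... = 7!·Γ(1) = 5040·Γ(1)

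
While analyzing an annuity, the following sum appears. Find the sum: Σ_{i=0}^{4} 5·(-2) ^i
Geometric series: S=a(1 - r^n)/(1 - r)
a=5, r=-2, n=5
S=5(1 + 32)/3=55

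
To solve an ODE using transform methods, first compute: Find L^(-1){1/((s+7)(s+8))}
Partial fractions: 1/((s+7)(s+8)) = A/(s+7)+B/(s+8)
Cover-up: A = 1/(s+8)|_{s = -7} = 1; B = 1/(s+7)|_{s = -8} = -1
L^(-1) = e^(-7t) - e^(-8t)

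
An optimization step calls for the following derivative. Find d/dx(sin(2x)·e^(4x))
Product rule: (fg)'=f'g + fg'
f=sin(2x), f'=2·cos(2x)
g=e^(4x), g'=4·e^(4x)

Answer: 2·cos(2x)·e^(4x) + 4·sin(2x)·e^(4x)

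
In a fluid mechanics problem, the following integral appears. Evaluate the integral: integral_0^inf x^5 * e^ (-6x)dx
This is a Gamma integral. Substitute u=6x (du=6 dx):
integral_0^inf x^5*e^(-6x) dx=(1/6^6) integral_0^inf u^5*e^(-u) du
=Gamma(6)/6^6=5!/6^6=120/46656

Answer: 5/1944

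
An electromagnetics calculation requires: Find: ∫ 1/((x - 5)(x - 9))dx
Partial fractions: 1/((x-5)(x-9))=A/(x-5) + B/(x-9)
A=-1/4, B=1/4
∫ [-1/4· 1/(x-5) + 1/4· 1/(x-9)] dx
=(1/4)[ln|x-9| - ln|x-5|] + C

Answer: (1/4)·ln|(x-9)/(x-5)| + C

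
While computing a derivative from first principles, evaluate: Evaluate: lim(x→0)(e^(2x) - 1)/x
L'Hôpital (0/0): lim 2e^(2x)/1=2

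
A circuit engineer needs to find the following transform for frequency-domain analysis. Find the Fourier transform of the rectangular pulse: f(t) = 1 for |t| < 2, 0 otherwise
F(omega) = integral from -2 to 2 of e^(-j * omega * t) dt
= 2 * sin(2 * omega)/omega = 4 * sinc(2 * omega/pi)

Answer: 2 * sin(2 * omega)/omega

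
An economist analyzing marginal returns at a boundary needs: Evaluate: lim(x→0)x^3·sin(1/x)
Squeeze theorem: -|x^3| ≤ x^3·sin(1/x) ≤ |x^3|
Since x^3 → 0 as x → 0, by squeeze theorem the limit is 0

Answer: 0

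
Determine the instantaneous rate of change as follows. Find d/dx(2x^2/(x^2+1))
Quotient rule: (f/g)' = (f'g - fg')/g²
f = 2x^2, f' = 4x
g = x^2 + 1, g' = 2x

Answer: (4x·(x^2 + 1) - 4x^3)/(x^2 + 1)²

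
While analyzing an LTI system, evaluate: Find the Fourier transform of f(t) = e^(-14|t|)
Using the standard pair: F{e^(-a|t|)}=2a/(a^2 + omega^2)
With a=14: F(omega)=28/(196 + omega^2)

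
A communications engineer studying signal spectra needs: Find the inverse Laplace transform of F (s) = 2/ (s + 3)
L^(-1){2/(s-a)}=c·e^(at)
Here a=-3, c=2

Answer: 2e^(-3t)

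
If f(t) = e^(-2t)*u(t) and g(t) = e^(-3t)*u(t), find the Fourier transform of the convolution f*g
By the convolution theorem: F{f*g} = F(omega)*G(omega)
F(omega) = 1/(2+j*omega), G(omega) = 1/(3+j*omega)
F{f*g} = 1/((2+j*omega)(3+j*omega))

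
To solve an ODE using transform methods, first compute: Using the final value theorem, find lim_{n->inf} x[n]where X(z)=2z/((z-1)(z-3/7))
Final value theorem: lim x[n]=lim_{z->1} (z-1)*X(z)
(z-1)*X(z)=2z/(z-3/7)
As z->1: 2/(1-3/7)=2/(4/7)=7/2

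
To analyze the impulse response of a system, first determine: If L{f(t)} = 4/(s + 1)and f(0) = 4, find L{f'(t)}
L{f'(t)}=s·F(s) - f(0)=4s/(s+1)-4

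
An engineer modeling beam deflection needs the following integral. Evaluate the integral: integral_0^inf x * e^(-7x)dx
This is a Gamma integral. Substitute u = 7x (du = 7 dx):
integral_0^inf x * e^(-7x) dx = (1/7^2) integral_0^inf u^1 * e^(-u) du
= Gamma(2)/7^2 = 1!/7^2 = 1/49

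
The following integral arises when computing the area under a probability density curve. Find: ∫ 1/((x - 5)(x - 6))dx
Partial fractions: 1/((x-5)(x-6)) = A/(x-5) + B/(x-6)
A = -1, B = 1
∫ [-1· 1/(x-5) + 1· 1/(x-6)] dx
= (1)[ln|x-6| - ln|x-5|] + C

Answer: ln|(x-6)/(x-5)| + C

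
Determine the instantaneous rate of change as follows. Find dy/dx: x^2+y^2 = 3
Differentiate: 2x+2y·(dy/dx) = 0
dy/dx = -2x/(2y)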